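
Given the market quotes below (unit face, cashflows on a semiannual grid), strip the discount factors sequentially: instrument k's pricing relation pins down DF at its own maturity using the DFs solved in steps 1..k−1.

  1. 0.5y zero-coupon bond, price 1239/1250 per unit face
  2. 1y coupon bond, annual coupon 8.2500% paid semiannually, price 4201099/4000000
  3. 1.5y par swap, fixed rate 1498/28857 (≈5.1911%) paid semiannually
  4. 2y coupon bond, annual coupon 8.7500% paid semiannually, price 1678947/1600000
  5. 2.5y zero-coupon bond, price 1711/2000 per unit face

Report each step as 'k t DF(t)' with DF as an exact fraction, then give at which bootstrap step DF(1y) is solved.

1 1/2 1239/1250
2 1 4847/5000
3 3/2 9251/10000
4 2 2211/2500
5 5/2 1711/2000
DF(1y) is solved at step 2

step 1 [0.5y] zero: DF = P = 1239/1250 ≈ 0.991200
step 2 [1y] bond c/2=33/800: DF=(4201099/4000000 − 33/800·(0.991200))/(1+33/800) = 4847/5000 ≈ 0.969400
step 3 [1.5y] swap r/2=749/28857: DF=(1 − 749/28857·(0.991200+0.969400))/(1+749/28857) = 9251/10000 ≈ 0.925100
step 4 [2y] bond c/2=7/160: DF=(1678947/1600000 − 7/160·(0.991200+0.969400+0.925100))/(1+7/160) = 2211/2500 ≈ 0.884400
step 5 [2.5y] zero: DF = P = 1711/2000 ≈ 0.855500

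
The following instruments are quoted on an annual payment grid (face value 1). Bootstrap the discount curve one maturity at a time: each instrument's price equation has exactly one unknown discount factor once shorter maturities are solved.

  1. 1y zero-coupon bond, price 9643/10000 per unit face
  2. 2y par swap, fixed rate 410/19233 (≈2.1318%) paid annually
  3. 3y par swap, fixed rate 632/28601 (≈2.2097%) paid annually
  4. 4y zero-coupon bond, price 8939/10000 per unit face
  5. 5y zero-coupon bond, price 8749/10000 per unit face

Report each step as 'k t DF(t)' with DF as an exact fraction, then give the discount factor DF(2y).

step 1 [1y] zero: DF = P = 9643/10000 ≈ 0.964300
step 2 [2y] swap r/1=410/19233: DF=(1 − 410/19233·(0.964300))/(1+410/19233) = 959/1000 ≈ 0.959000
step 3 [3y] swap r/1=632/28601: DF=(1 − 632/28601·(0.964300+0.959000))/(1+632/28601) = 1171/1250 ≈ 0.936800
step 4 [4y] zero: DF = P = 8939/10000 ≈ 0.893900
step 5 [5y] zero: DF = P = 8749/10000 ≈ 0.874900

1 1 9643/10000
2 2 959/1000
3 3 1171/1250
4 4 8939/10000
5 5 8749/10000
DF(2y) = 959/1000 ≈ 0.959000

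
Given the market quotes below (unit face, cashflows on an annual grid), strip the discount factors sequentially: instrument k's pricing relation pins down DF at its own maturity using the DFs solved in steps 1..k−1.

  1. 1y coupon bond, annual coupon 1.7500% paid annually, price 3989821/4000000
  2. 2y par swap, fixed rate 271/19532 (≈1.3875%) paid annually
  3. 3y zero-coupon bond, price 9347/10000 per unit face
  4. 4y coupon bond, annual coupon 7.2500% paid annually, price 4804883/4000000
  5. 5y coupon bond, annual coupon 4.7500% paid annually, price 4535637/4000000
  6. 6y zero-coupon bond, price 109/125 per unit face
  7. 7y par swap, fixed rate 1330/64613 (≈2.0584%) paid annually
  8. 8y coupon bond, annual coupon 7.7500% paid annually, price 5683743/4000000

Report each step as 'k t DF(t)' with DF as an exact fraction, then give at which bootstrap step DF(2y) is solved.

1 1 9803/10000
2 2 9729/10000
3 3 9347/10000
4 4 578/625
5 5 1137/1250
6 6 109/125
7 7 867/1000
8 8 427/500
DF(2y) is solved at step 2

step 1 [1y] bond c/1=7/400: DF=(3989821/4000000 − 7/400·(0))/(1+7/400) = 9803/10000 ≈ 0.980300
step 2 [2y] swap r/1=271/19532: DF=(1 − 271/19532·(0.980300))/(1+271/19532) = 9729/10000 ≈ 0.972900
step 3 [3y] zero: DF = P = 9347/10000 ≈ 0.934700
step 4 [4y] bond c/1=29/400: DF=(4804883/4000000 − 29/400·(0.980300+0.972900+0.934700))/(1+29/400) = 578/625 ≈ 0.924800
step 5 [5y] bond c/1=19/400: DF=(4535637/4000000 − 19/400·(0.980300+0.972900+0.934700+0.924800))/(1+19/400) = 1137/1250 ≈ 0.909600
step 6 [6y] zero: DF = P = 109/125 ≈ 0.872000
step 7 [7y] swap r/1=1330/64613: DF=(1 − 1330/64613·(0.980300+0.972900+0.934700+0.924800+0.909600+0.872000))/(1+1330/64613) = 867/1000 ≈ 0.867000
step 8 [8y] bond c/1=31/400: DF=(5683743/4000000 − 31/400·(0.980300+0.972900+0.934700+0.924800+0.909600+0.872000+0.867000))/(1+31/400) = 427/500 ≈ 0.854000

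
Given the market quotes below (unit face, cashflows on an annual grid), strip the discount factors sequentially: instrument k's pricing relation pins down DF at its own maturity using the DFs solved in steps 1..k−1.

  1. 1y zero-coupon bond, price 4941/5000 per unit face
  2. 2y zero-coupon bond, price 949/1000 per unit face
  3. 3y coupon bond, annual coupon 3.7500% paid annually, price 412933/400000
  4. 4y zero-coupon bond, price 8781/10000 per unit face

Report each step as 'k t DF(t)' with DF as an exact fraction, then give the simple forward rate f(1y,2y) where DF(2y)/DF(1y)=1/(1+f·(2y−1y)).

1 1 4941/5000
2 2 949/1000
3 3 37/40
4 4 8781/10000
f(1y,2y) = ((4941/5000)/(949/1000) − 1)/(1) = 196/4745 ≈ 4.1307%

step 1 [1y] zero: DF = P = 4941/5000 ≈ 0.988200
step 2 [2y] zero: DF = P = 949/1000 ≈ 0.949000
step 3 [3y] bond c/1=3/80: DF=(412933/400000 − 3/80·(0.988200+0.949000))/(1+3/80) = 37/40 ≈ 0.925000
step 4 [4y] zero: DF = P = 8781/10000 ≈ 0.878100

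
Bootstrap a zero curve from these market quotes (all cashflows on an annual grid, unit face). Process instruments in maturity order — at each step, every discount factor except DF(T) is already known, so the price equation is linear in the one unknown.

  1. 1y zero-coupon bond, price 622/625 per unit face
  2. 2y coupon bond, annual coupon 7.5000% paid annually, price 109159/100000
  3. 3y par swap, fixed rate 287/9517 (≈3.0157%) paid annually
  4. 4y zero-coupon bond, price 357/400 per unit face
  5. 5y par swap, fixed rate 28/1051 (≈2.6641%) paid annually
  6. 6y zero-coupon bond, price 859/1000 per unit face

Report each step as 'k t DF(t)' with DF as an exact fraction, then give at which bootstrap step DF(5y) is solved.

1 1 622/625
2 2 473/500
3 3 9139/10000
4 4 357/400
5 5 548/625
6 6 859/1000
DF(5y) is solved at step 5

step 1 [1y] zero: DF = P = 622/625 ≈ 0.995200
step 2 [2y] bond c/1=3/40: DF=(109159/100000 − 3/40·(0.995200))/(1+3/40) = 473/500 ≈ 0.946000
step 3 [3y] swap r/1=287/9517: DF=(1 − 287/9517·(0.995200+0.946000))/(1+287/9517) = 9139/10000 ≈ 0.913900
step 4 [4y] zero: DF = P = 357/400 ≈ 0.892500
step 5 [5y] swap r/1=28/1051: DF=(1 − 28/1051·(0.995200+0.946000+0.913900+0.892500))/(1+28/1051) = 548/625 ≈ 0.876800
step 6 [6y] zero: DF = P = 859/1000 ≈ 0.859000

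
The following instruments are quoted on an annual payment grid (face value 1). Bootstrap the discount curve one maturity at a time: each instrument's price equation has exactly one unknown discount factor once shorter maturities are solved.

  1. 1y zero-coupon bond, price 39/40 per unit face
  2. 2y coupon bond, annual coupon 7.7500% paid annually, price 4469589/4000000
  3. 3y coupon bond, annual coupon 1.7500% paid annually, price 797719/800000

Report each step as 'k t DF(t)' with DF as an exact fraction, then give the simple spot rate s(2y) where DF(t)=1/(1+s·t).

1 1 39/40
2 2 9669/10000
3 3 4733/5000
s(2y) = (1/(9669/10000) − 1)/(2) = 331/19338 ≈ 1.7117%

step 1 [1y] zero: DF = P = 39/40 ≈ 0.975000
step 2 [2y] bond c/1=31/400: DF=(4469589/4000000 − 31/400·(0.975000))/(1+31/400) = 9669/10000 ≈ 0.966900
step 3 [3y] bond c/1=7/400: DF=(797719/800000 − 7/400·(0.975000+0.966900))/(1+7/400) = 4733/5000 ≈ 0.946600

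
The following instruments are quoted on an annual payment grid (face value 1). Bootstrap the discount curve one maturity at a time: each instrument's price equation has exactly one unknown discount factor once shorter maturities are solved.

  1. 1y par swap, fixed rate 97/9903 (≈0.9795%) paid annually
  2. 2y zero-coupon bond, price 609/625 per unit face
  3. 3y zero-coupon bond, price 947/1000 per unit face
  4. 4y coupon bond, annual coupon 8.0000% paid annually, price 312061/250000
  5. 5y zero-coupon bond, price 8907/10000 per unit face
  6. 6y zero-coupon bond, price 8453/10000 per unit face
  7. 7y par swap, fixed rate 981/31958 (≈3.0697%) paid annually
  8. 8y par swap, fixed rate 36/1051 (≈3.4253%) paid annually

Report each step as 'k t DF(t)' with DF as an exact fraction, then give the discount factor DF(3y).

step 1 [1y] swap r/1=97/9903: DF=(1 − 97/9903·(0))/(1+97/9903) = 9903/10000 ≈ 0.990300
step 2 [2y] zero: DF = P = 609/625 ≈ 0.974400
step 3 [3y] zero: DF = P = 947/1000 ≈ 0.947000
step 4 [4y] bond c/1=2/25: DF=(312061/250000 − 2/25·(0.990300+0.974400+0.947000))/(1+2/25) = 9401/10000 ≈ 0.940100
step 5 [5y] zero: DF = P = 8907/10000 ≈ 0.890700
step 6 [6y] zero: DF = P = 8453/10000 ≈ 0.845300
step 7 [7y] swap r/1=981/31958: DF=(1 − 981/31958·(0.990300+0.974400+0.947000+0.940100+0.890700+0.845300))/(1+981/31958) = 4019/5000 ≈ 0.803800
step 8 [8y] swap r/1=36/1051: DF=(1 − 36/1051·(0.990300+0.974400+0.947000+0.940100+0.890700+0.845300+0.803800))/(1+36/1051) = 472/625 ≈ 0.755200

1 1 9903/10000
2 2 609/625
3 3 947/1000
4 4 9401/10000
5 5 8907/10000
6 6 8453/10000
7 7 4019/5000
8 8 472/625
DF(3y) = 947/1000 ≈ 0.947000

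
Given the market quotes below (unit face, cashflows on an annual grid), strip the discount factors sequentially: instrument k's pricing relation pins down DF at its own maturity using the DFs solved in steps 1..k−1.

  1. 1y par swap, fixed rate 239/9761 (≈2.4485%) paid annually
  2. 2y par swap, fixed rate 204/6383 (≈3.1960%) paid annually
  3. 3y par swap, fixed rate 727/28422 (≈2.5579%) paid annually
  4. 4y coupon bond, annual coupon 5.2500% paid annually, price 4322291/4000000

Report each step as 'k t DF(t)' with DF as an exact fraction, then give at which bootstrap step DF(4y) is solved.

1 1 9761/10000
2 2 2347/2500
3 3 9273/10000
4 4 8849/10000
DF(4y) is solved at step 4

step 1 [1y] swap r/1=239/9761: DF=(1 − 239/9761·(0))/(1+239/9761) = 9761/10000 ≈ 0.976100
step 2 [2y] swap r/1=204/6383: DF=(1 − 204/6383·(0.976100))/(1+204/6383) = 2347/2500 ≈ 0.938800
step 3 [3y] swap r/1=727/28422: DF=(1 − 727/28422·(0.976100+0.938800))/(1+727/28422) = 9273/10000 ≈ 0.927300
step 4 [4y] bond c/1=21/400: DF=(4322291/4000000 − 21/400·(0.976100+0.938800+0.927300))/(1+21/400) = 8849/10000 ≈ 0.884900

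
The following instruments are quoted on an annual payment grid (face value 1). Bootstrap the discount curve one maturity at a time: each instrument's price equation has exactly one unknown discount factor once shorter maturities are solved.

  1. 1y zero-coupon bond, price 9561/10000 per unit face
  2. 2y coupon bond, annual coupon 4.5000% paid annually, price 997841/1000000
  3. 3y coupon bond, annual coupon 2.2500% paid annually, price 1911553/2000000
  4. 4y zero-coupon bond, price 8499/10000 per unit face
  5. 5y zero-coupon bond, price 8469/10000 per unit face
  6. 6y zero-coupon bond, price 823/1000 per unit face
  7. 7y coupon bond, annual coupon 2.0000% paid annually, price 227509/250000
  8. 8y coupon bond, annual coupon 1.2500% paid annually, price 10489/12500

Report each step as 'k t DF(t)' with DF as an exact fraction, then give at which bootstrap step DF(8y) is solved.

step 1 [1y] zero: DF = P = 9561/10000 ≈ 0.956100
step 2 [2y] bond c/1=9/200: DF=(997841/1000000 − 9/200·(0.956100))/(1+9/200) = 9137/10000 ≈ 0.913700
step 3 [3y] bond c/1=9/400: DF=(1911553/2000000 − 9/400·(0.956100+0.913700))/(1+9/400) = 1117/1250 ≈ 0.893600
step 4 [4y] zero: DF = P = 8499/10000 ≈ 0.849900
step 5 [5y] zero: DF = P = 8469/10000 ≈ 0.846900
step 6 [6y] zero: DF = P = 823/1000 ≈ 0.823000
step 7 [7y] bond c/1=1/50: DF=(227509/250000 − 1/50·(0.956100+0.913700+0.893600+0.849900+0.846900+0.823000))/(1+1/50) = 3943/5000 ≈ 0.788600
step 8 [8y] bond c/1=1/80: DF=(10489/12500 − 1/80·(0.956100+0.913700+0.893600+0.849900+0.846900+0.823000+0.788600))/(1+1/80) = 3769/5000 ≈ 0.753800

1 1 9561/10000
2 2 9137/10000
3 3 1117/1250
4 4 8499/10000
5 5 8469/10000
6 6 823/1000
7 7 3943/5000
8 8 3769/5000
DF(8y) is solved at step 8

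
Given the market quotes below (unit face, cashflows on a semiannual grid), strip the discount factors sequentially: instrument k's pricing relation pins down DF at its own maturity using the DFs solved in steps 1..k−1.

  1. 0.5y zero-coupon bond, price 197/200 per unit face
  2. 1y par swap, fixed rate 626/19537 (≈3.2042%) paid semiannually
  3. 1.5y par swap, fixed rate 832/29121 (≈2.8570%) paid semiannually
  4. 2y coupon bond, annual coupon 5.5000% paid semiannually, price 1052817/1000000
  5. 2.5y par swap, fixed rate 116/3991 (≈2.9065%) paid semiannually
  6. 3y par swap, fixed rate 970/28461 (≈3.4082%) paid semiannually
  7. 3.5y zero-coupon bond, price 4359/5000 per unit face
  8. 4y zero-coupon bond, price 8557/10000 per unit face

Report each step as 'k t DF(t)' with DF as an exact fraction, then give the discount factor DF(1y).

step 1 [0.5y] zero: DF = P = 197/200 ≈ 0.985000
step 2 [1y] swap r/2=313/19537: DF=(1 − 313/19537·(0.985000))/(1+313/19537) = 9687/10000 ≈ 0.968700
step 3 [1.5y] swap r/2=416/29121: DF=(1 − 416/29121·(0.985000+0.968700))/(1+416/29121) = 599/625 ≈ 0.958400
step 4 [2y] bond c/2=11/400: DF=(1052817/1000000 − 11/400·(0.985000+0.968700+0.958400))/(1+11/400) = 9467/10000 ≈ 0.946700
step 5 [2.5y] swap r/2=58/3991: DF=(1 − 58/3991·(0.985000+0.968700+0.958400+0.946700))/(1+58/3991) = 1163/1250 ≈ 0.930400
step 6 [3y] swap r/2=485/28461: DF=(1 − 485/28461·(0.985000+0.968700+0.958400+0.946700+0.930400))/(1+485/28461) = 903/1000 ≈ 0.903000
step 7 [3.5y] zero: DF = P = 4359/5000 ≈ 0.871800
step 8 [4y] zero: DF = P = 8557/10000 ≈ 0.855700

1 1/2 197/200
2 1 9687/10000
3 3/2 599/625
4 2 9467/10000
5 5/2 1163/1250
6 3 903/1000
7 7/2 4359/5000
8 4 8557/10000
DF(1y) = 9687/10000 ≈ 0.968700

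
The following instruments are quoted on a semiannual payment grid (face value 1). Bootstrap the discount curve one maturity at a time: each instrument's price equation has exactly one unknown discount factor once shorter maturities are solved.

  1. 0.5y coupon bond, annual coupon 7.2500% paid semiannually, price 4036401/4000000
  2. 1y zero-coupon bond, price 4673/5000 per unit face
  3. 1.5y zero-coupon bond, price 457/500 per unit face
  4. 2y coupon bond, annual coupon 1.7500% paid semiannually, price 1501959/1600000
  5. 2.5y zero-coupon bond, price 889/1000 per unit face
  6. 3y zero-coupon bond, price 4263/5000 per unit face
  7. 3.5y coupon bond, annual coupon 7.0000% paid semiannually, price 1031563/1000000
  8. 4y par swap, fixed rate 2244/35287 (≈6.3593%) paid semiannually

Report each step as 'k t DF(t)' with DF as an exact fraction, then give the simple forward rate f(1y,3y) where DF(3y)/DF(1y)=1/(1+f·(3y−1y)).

1 1/2 4869/5000
2 1 4673/5000
3 3/2 457/500
4 2 9061/10000
5 5/2 889/1000
6 3 4263/5000
7 7/2 8117/10000
8 4 1939/2500
f(1y,3y) = ((4673/5000)/(4263/5000) − 1)/(2) = 205/4263 ≈ 4.8088%

step 1 [0.5y] bond c/2=29/800: DF=(4036401/4000000 − 29/800·(0))/(1+29/800) = 4869/5000 ≈ 0.973800
step 2 [1y] zero: DF = P = 4673/5000 ≈ 0.934600
step 3 [1.5y] zero: DF = P = 457/500 ≈ 0.914000
step 4 [2y] bond c/2=7/800: DF=(1501959/1600000 − 7/800·(0.973800+0.934600+0.914000))/(1+7/800) = 9061/10000 ≈ 0.906100
step 5 [2.5y] zero: DF = P = 889/1000 ≈ 0.889000
step 6 [3y] zero: DF = P = 4263/5000 ≈ 0.852600
step 7 [3.5y] bond c/2=7/200: DF=(1031563/1000000 − 7/200·(0.973800+0.934600+0.914000+0.906100+0.889000+0.852600))/(1+7/200) = 8117/10000 ≈ 0.811700
step 8 [4y] swap r/2=1122/35287: DF=(1 − 1122/35287·(0.973800+0.934600+0.914000+0.906100+0.889000+0.852600+0.811700))/(1+1122/35287) = 1939/2500 ≈ 0.775600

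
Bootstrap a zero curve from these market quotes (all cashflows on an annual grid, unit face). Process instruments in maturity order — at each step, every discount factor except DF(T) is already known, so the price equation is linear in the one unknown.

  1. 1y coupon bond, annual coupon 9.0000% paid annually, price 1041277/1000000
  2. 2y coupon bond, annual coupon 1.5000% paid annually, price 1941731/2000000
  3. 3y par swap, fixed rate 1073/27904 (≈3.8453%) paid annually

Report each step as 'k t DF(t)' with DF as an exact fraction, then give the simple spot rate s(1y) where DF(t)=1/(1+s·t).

step 1 [1y] bond c/1=9/100: DF=(1041277/1000000 − 9/100·(0))/(1+9/100) = 9553/10000 ≈ 0.955300
step 2 [2y] bond c/1=3/200: DF=(1941731/2000000 − 3/200·(0.955300))/(1+3/200) = 589/625 ≈ 0.942400
step 3 [3y] swap r/1=1073/27904: DF=(1 − 1073/27904·(0.955300+0.942400))/(1+1073/27904) = 8927/10000 ≈ 0.892700

1 1 9553/10000
2 2 589/625
3 3 8927/10000
s(1y) = (1/(9553/10000) − 1)/(1) = 447/9553 ≈ 4.6792%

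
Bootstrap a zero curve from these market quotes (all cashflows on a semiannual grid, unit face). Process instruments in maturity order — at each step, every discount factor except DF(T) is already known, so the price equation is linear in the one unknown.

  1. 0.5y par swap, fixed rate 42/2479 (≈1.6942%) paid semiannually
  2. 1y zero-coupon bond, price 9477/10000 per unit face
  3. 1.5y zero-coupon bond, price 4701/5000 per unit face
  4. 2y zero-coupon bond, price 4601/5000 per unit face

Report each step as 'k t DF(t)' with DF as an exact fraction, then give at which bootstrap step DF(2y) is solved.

1 1/2 2479/2500
2 1 9477/10000
3 3/2 4701/5000
4 2 4601/5000
DF(2y) is solved at step 4

step 1 [0.5y] swap r/2=21/2479: DF=(1 − 21/2479·(0))/(1+21/2479) = 2479/2500 ≈ 0.991600
step 2 [1y] zero: DF = P = 9477/10000 ≈ 0.947700
step 3 [1.5y] zero: DF = P = 4701/5000 ≈ 0.940200
step 4 [2y] zero: DF = P = 4601/5000 ≈ 0.920200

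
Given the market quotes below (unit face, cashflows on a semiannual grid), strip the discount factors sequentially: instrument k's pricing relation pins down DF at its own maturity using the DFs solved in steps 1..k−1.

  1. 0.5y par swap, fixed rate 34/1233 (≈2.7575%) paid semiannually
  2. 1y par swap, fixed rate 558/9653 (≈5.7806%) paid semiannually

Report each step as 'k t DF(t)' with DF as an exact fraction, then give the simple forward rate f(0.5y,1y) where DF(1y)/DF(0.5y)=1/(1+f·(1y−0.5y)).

step 1 [0.5y] swap r/2=17/1233: DF=(1 − 17/1233·(0))/(1+17/1233) = 1233/1250 ≈ 0.986400
step 2 [1y] swap r/2=279/9653: DF=(1 − 279/9653·(0.986400))/(1+279/9653) = 4721/5000 ≈ 0.944200

1 1/2 1233/1250
2 1 4721/5000
f(0.5y,1y) = ((1233/1250)/(4721/5000) − 1)/(1/2) = 422/4721 ≈ 8.9388%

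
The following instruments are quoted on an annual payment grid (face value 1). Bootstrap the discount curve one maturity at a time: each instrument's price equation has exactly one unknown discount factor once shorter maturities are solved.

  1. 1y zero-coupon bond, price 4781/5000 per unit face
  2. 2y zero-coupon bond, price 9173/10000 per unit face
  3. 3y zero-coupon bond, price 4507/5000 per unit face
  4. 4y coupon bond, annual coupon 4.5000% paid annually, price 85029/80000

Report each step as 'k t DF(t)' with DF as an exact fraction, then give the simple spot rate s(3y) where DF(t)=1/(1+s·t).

1 1 4781/5000
2 2 9173/10000
3 3 4507/5000
4 4 561/625
s(3y) = (1/(4507/5000) − 1)/(3) = 493/13521 ≈ 3.6462%

step 1 [1y] zero: DF = P = 4781/5000 ≈ 0.956200
step 2 [2y] zero: DF = P = 9173/10000 ≈ 0.917300
step 3 [3y] zero: DF = P = 4507/5000 ≈ 0.901400
step 4 [4y] bond c/1=9/200: DF=(85029/80000 − 9/200·(0.956200+0.917300+0.901400))/(1+9/200) = 561/625 ≈ 0.897600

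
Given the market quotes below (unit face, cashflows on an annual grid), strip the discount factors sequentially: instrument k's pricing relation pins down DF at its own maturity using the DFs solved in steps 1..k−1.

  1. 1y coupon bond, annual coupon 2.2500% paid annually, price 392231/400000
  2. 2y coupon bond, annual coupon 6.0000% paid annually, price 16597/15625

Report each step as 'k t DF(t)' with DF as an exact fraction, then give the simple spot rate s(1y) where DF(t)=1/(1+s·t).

1 1 959/1000
2 2 4739/5000
s(1y) = (1/(959/1000) − 1)/(1) = 41/959 ≈ 4.2753%

step 1 [1y] bond c/1=9/400: DF=(392231/400000 − 9/400·(0))/(1+9/400) = 959/1000 ≈ 0.959000
step 2 [2y] bond c/1=3/50: DF=(16597/15625 − 3/50·(0.959000))/(1+3/50) = 4739/5000 ≈ 0.947800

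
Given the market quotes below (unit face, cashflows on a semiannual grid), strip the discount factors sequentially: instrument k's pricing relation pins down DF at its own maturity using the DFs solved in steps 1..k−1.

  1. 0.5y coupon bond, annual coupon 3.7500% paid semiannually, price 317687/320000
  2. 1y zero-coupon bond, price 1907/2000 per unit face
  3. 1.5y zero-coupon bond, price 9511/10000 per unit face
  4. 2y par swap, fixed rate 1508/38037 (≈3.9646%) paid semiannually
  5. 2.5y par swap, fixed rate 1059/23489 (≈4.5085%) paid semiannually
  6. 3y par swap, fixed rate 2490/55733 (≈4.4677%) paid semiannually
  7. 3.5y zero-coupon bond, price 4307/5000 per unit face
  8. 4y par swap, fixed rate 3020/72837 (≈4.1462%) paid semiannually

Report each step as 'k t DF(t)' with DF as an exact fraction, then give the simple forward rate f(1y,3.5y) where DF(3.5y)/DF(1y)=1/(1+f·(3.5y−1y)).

step 1 [0.5y] bond c/2=3/160: DF=(317687/320000 − 3/160·(0))/(1+3/160) = 1949/2000 ≈ 0.974500
step 2 [1y] zero: DF = P = 1907/2000 ≈ 0.953500
step 3 [1.5y] zero: DF = P = 9511/10000 ≈ 0.951100
step 4 [2y] swap r/2=754/38037: DF=(1 − 754/38037·(0.974500+0.953500+0.951100))/(1+754/38037) = 4623/5000 ≈ 0.924600
step 5 [2.5y] swap r/2=1059/46978: DF=(1 − 1059/46978·(0.974500+0.953500+0.951100+0.924600))/(1+1059/46978) = 8941/10000 ≈ 0.894100
step 6 [3y] swap r/2=1245/55733: DF=(1 − 1245/55733·(0.974500+0.953500+0.951100+0.924600+0.894100))/(1+1245/55733) = 1751/2000 ≈ 0.875500
step 7 [3.5y] zero: DF = P = 4307/5000 ≈ 0.861400
step 8 [4y] swap r/2=1510/72837: DF=(1 − 1510/72837·(0.974500+0.953500+0.951100+0.924600+0.894100+0.875500+0.861400))/(1+1510/72837) = 849/1000 ≈ 0.849000

1 1/2 1949/2000
2 1 1907/2000
3 3/2 9511/10000
4 2 4623/5000
5 5/2 8941/10000
6 3 1751/2000
7 7/2 4307/5000
8 4 849/1000
f(1y,3.5y) = ((1907/2000)/(4307/5000) − 1)/(5/2) = 921/21535 ≈ 4.2768%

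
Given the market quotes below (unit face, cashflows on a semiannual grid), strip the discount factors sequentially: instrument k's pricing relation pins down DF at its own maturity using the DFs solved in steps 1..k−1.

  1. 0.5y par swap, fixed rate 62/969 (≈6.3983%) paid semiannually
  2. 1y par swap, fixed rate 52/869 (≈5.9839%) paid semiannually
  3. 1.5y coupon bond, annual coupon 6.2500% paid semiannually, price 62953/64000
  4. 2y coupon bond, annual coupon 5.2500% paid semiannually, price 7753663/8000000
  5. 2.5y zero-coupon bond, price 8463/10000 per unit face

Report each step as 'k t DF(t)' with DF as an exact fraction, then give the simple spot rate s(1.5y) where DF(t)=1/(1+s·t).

1 1/2 969/1000
2 1 2357/2500
3 3/2 8959/10000
4 2 4363/5000
5 5/2 8463/10000
s(1.5y) = (1/(8959/10000) − 1)/(3/2) = 694/8959 ≈ 7.7464%

step 1 [0.5y] swap r/2=31/969: DF=(1 − 31/969·(0))/(1+31/969) = 969/1000 ≈ 0.969000
step 2 [1y] swap r/2=26/869: DF=(1 − 26/869·(0.969000))/(1+26/869) = 2357/2500 ≈ 0.942800
step 3 [1.5y] bond c/2=1/32: DF=(62953/64000 − 1/32·(0.969000+0.942800))/(1+1/32) = 8959/10000 ≈ 0.895900
step 4 [2y] bond c/2=21/800: DF=(7753663/8000000 − 21/800·(0.969000+0.942800+0.895900))/(1+21/800) = 4363/5000 ≈ 0.872600
step 5 [2.5y] zero: DF = P = 8463/10000 ≈ 0.846300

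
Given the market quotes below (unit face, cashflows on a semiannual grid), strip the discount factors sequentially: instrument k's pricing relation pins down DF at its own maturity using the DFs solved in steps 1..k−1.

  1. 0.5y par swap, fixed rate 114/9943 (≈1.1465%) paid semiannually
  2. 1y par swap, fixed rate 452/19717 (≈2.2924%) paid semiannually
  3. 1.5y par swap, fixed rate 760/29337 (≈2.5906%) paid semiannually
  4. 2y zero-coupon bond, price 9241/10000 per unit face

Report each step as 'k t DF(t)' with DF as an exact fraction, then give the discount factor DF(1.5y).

step 1 [0.5y] swap r/2=57/9943: DF=(1 − 57/9943·(0))/(1+57/9943) = 9943/10000 ≈ 0.994300
step 2 [1y] swap r/2=226/19717: DF=(1 − 226/19717·(0.994300))/(1+226/19717) = 4887/5000 ≈ 0.977400
step 3 [1.5y] swap r/2=380/29337: DF=(1 − 380/29337·(0.994300+0.977400))/(1+380/29337) = 481/500 ≈ 0.962000
step 4 [2y] zero: DF = P = 9241/10000 ≈ 0.924100

1 1/2 9943/10000
2 1 4887/5000
3 3/2 481/500
4 2 9241/10000
DF(1.5y) = 481/500 ≈ 0.962000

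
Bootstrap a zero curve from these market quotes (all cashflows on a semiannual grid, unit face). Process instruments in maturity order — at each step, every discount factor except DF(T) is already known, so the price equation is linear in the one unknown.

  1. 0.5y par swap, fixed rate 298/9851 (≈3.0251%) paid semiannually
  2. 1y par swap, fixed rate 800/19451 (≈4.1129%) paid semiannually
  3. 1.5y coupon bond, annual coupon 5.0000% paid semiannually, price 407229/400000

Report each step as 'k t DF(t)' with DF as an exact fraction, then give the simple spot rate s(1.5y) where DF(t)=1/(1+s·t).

step 1 [0.5y] swap r/2=149/9851: DF=(1 − 149/9851·(0))/(1+149/9851) = 9851/10000 ≈ 0.985100
step 2 [1y] swap r/2=400/19451: DF=(1 − 400/19451·(0.985100))/(1+400/19451) = 24/25 ≈ 0.960000
step 3 [1.5y] bond c/2=1/40: DF=(407229/400000 − 1/40·(0.985100+0.960000))/(1+1/40) = 4729/5000 ≈ 0.945800

1 1/2 9851/10000
2 1 24/25
3 3/2 4729/5000
s(1.5y) = (1/(4729/5000) − 1)/(3/2) = 542/14187 ≈ 3.8204%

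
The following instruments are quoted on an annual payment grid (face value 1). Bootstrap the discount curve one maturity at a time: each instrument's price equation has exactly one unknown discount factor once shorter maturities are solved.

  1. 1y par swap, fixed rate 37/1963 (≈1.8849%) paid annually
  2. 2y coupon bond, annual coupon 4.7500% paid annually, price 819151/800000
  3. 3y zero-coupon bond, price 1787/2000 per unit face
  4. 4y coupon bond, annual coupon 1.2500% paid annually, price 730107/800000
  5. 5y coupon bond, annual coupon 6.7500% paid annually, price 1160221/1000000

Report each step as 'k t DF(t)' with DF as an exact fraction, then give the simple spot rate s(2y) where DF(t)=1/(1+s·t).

1 1 1963/2000
2 2 933/1000
3 3 1787/2000
4 4 8667/10000
5 5 1709/2000
s(2y) = (1/(933/1000) − 1)/(2) = 67/1866 ≈ 3.5906%

step 1 [1y] swap r/1=37/1963: DF=(1 − 37/1963·(0))/(1+37/1963) = 1963/2000 ≈ 0.981500
step 2 [2y] bond c/1=19/400: DF=(819151/800000 − 19/400·(0.981500))/(1+19/400) = 933/1000 ≈ 0.933000
step 3 [3y] zero: DF = P = 1787/2000 ≈ 0.893500
step 4 [4y] bond c/1=1/80: DF=(730107/800000 − 1/80·(0.981500+0.933000+0.893500))/(1+1/80) = 8667/10000 ≈ 0.866700
step 5 [5y] bond c/1=27/400: DF=(1160221/1000000 − 27/400·(0.981500+0.933000+0.893500+0.866700))/(1+27/400) = 1709/2000 ≈ 0.854500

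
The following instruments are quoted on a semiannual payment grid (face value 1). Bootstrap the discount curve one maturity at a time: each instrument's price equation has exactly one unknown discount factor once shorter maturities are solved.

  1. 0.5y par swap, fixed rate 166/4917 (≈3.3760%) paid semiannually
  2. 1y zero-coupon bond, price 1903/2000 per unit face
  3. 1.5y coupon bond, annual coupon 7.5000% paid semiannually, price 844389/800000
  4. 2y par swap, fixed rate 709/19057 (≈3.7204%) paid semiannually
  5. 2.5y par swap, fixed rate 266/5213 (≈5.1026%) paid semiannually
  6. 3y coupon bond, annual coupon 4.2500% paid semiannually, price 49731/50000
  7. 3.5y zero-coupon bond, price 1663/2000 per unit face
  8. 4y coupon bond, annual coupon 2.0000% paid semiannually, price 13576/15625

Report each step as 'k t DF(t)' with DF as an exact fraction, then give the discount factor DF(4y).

step 1 [0.5y] swap r/2=83/4917: DF=(1 − 83/4917·(0))/(1+83/4917) = 4917/5000 ≈ 0.983400
step 2 [1y] zero: DF = P = 1903/2000 ≈ 0.951500
step 3 [1.5y] bond c/2=3/80: DF=(844389/800000 − 3/80·(0.983400+0.951500))/(1+3/80) = 4737/5000 ≈ 0.947400
step 4 [2y] swap r/2=709/38114: DF=(1 − 709/38114·(0.983400+0.951500+0.947400))/(1+709/38114) = 9291/10000 ≈ 0.929100
step 5 [2.5y] swap r/2=133/5213: DF=(1 − 133/5213·(0.983400+0.951500+0.947400+0.929100))/(1+133/5213) = 8803/10000 ≈ 0.880300
step 6 [3y] bond c/2=17/800: DF=(49731/50000 − 17/800·(0.983400+0.951500+0.947400+0.929100+0.880300))/(1+17/800) = 8763/10000 ≈ 0.876300
step 7 [3.5y] zero: DF = P = 1663/2000 ≈ 0.831500
step 8 [4y] bond c/2=1/100: DF=(13576/15625 − 1/100·(0.983400+0.951500+0.947400+0.929100+0.880300+0.876300+0.831500))/(1+1/100) = 7969/10000 ≈ 0.796900

1 1/2 4917/5000
2 1 1903/2000
3 3/2 4737/5000
4 2 9291/10000
5 5/2 8803/10000
6 3 8763/10000
7 7/2 1663/2000
8 4 7969/10000
DF(4y) = 7969/10000 ≈ 0.796900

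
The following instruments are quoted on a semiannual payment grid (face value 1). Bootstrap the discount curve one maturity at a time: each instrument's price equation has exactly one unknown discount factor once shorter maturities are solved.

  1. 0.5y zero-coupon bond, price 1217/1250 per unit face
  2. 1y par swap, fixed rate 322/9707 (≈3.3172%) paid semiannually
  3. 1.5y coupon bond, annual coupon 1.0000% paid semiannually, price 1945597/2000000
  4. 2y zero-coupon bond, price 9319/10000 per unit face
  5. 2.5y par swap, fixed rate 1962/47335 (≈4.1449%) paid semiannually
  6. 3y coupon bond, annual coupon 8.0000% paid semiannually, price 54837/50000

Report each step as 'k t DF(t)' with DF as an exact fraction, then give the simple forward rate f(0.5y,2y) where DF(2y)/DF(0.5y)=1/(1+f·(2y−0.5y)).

1 1/2 1217/1250
2 1 4839/5000
3 3/2 9583/10000
4 2 9319/10000
5 5/2 9019/10000
6 3 349/400
f(0.5y,2y) = ((1217/1250)/(9319/10000) − 1)/(3/2) = 278/9319 ≈ 2.9832%

step 1 [0.5y] zero: DF = P = 1217/1250 ≈ 0.973600
step 2 [1y] swap r/2=161/9707: DF=(1 − 161/9707·(0.973600))/(1+161/9707) = 4839/5000 ≈ 0.967800
step 3 [1.5y] bond c/2=1/200: DF=(1945597/2000000 − 1/200·(0.973600+0.967800))/(1+1/200) = 9583/10000 ≈ 0.958300
step 4 [2y] zero: DF = P = 9319/10000 ≈ 0.931900
step 5 [2.5y] swap r/2=981/47335: DF=(1 − 981/47335·(0.973600+0.967800+0.958300+0.931900))/(1+981/47335) = 9019/10000 ≈ 0.901900
step 6 [3y] bond c/2=1/25: DF=(54837/50000 − 1/25·(0.973600+0.967800+0.958300+0.931900+0.901900))/(1+1/25) = 349/400 ≈ 0.872500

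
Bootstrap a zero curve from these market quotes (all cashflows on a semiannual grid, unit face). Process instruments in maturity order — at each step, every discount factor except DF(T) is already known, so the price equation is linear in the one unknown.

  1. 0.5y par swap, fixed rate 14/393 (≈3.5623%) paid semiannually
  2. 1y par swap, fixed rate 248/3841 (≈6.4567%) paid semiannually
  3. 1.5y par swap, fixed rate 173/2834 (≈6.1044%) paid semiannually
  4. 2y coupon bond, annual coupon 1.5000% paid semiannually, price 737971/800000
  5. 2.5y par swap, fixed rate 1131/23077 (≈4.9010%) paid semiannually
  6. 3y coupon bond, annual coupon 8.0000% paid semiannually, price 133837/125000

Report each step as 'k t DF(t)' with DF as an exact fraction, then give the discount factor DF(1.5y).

step 1 [0.5y] swap r/2=7/393: DF=(1 − 7/393·(0))/(1+7/393) = 393/400 ≈ 0.982500
step 2 [1y] swap r/2=124/3841: DF=(1 − 124/3841·(0.982500))/(1+124/3841) = 469/500 ≈ 0.938000
step 3 [1.5y] swap r/2=173/5668: DF=(1 − 173/5668·(0.982500+0.938000))/(1+173/5668) = 1827/2000 ≈ 0.913500
step 4 [2y] bond c/2=3/400: DF=(737971/800000 − 3/400·(0.982500+0.938000+0.913500))/(1+3/400) = 1789/2000 ≈ 0.894500
step 5 [2.5y] swap r/2=1131/46154: DF=(1 − 1131/46154·(0.982500+0.938000+0.913500+0.894500))/(1+1131/46154) = 8869/10000 ≈ 0.886900
step 6 [3y] bond c/2=1/25: DF=(133837/125000 − 1/25·(0.982500+0.938000+0.913500+0.894500+0.886900))/(1+1/25) = 213/250 ≈ 0.852000

1 1/2 393/400
2 1 469/500
3 3/2 1827/2000
4 2 1789/2000
5 5/2 8869/10000
6 3 213/250
DF(1.5y) = 1827/2000 ≈ 0.913500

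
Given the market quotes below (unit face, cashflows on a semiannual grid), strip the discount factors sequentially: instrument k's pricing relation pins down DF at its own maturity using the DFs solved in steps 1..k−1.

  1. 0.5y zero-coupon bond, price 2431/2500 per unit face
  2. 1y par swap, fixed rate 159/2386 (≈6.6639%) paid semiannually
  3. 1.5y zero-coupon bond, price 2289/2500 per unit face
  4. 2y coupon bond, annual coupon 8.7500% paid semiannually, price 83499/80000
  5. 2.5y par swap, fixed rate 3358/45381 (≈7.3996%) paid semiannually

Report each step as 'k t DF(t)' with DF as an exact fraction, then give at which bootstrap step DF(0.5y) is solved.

1 1/2 2431/2500
2 1 2341/2500
3 3/2 2289/2500
4 2 551/625
5 5/2 8321/10000
DF(0.5y) is solved at step 1

step 1 [0.5y] zero: DF = P = 2431/2500 ≈ 0.972400
step 2 [1y] swap r/2=159/4772: DF=(1 − 159/4772·(0.972400))/(1+159/4772) = 2341/2500 ≈ 0.936400
step 3 [1.5y] zero: DF = P = 2289/2500 ≈ 0.915600
step 4 [2y] bond c/2=7/160: DF=(83499/80000 − 7/160·(0.972400+0.936400+0.915600))/(1+7/160) = 551/625 ≈ 0.881600
step 5 [2.5y] swap r/2=1679/45381: DF=(1 − 1679/45381·(0.972400+0.936400+0.915600+0.881600))/(1+1679/45381) = 8321/10000 ≈ 0.832100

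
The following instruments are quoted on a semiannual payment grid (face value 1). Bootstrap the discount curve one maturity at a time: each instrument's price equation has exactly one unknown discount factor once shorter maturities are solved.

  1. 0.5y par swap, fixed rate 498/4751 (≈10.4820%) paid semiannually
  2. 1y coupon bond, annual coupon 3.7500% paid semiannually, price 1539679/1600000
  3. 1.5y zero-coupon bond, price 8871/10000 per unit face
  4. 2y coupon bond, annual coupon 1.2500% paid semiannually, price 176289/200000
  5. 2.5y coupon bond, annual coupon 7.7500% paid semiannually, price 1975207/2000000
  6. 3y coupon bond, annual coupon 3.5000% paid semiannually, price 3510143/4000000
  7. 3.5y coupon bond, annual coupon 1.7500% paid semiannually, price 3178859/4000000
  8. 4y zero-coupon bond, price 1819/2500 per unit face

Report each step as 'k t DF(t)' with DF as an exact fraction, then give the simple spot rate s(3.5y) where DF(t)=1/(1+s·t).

step 1 [0.5y] swap r/2=249/4751: DF=(1 − 249/4751·(0))/(1+249/4751) = 4751/5000 ≈ 0.950200
step 2 [1y] bond c/2=3/160: DF=(1539679/1600000 − 3/160·(0.950200))/(1+3/160) = 9271/10000 ≈ 0.927100
step 3 [1.5y] zero: DF = P = 8871/10000 ≈ 0.887100
step 4 [2y] bond c/2=1/160: DF=(176289/200000 − 1/160·(0.950200+0.927100+0.887100))/(1+1/160) = 2147/2500 ≈ 0.858800
step 5 [2.5y] bond c/2=31/800: DF=(1975207/2000000 − 31/800·(0.950200+0.927100+0.887100+0.858800))/(1+31/800) = 2039/2500 ≈ 0.815600
step 6 [3y] bond c/2=7/400: DF=(3510143/4000000 − 7/400·(0.950200+0.927100+0.887100+0.858800+0.815600))/(1+7/400) = 7861/10000 ≈ 0.786100
step 7 [3.5y] bond c/2=7/800: DF=(3178859/4000000 − 7/800·(0.950200+0.927100+0.887100+0.858800+0.815600+0.786100))/(1+7/800) = 297/400 ≈ 0.742500
step 8 [4y] zero: DF = P = 1819/2500 ≈ 0.727600

1 1/2 4751/5000
2 1 9271/10000
3 3/2 8871/10000
4 2 2147/2500
5 5/2 2039/2500
6 3 7861/10000
7 7/2 297/400
8 4 1819/2500
s(3.5y) = (1/(297/400) − 1)/(7/2) = 206/2079 ≈ 9.9086%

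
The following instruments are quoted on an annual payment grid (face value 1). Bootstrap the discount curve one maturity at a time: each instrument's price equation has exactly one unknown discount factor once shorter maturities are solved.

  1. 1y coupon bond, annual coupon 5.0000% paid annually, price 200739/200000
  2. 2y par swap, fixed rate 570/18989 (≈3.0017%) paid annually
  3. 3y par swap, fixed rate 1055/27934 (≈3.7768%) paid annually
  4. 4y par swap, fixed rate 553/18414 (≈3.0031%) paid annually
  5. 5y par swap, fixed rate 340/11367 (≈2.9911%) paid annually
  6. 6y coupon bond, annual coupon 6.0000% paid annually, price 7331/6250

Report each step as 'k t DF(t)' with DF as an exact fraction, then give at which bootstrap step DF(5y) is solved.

1 1 9559/10000
2 2 943/1000
3 3 1789/2000
4 4 4447/5000
5 5 108/125
6 6 2123/2500
DF(5y) is solved at step 5

step 1 [1y] bond c/1=1/20: DF=(200739/200000 − 1/20·(0))/(1+1/20) = 9559/10000 ≈ 0.955900
step 2 [2y] swap r/1=570/18989: DF=(1 − 570/18989·(0.955900))/(1+570/18989) = 943/1000 ≈ 0.943000
step 3 [3y] swap r/1=1055/27934: DF=(1 − 1055/27934·(0.955900+0.943000))/(1+1055/27934) = 1789/2000 ≈ 0.894500
step 4 [4y] swap r/1=553/18414: DF=(1 − 553/18414·(0.955900+0.943000+0.894500))/(1+553/18414) = 4447/5000 ≈ 0.889400
step 5 [5y] swap r/1=340/11367: DF=(1 − 340/11367·(0.955900+0.943000+0.894500+0.889400))/(1+340/11367) = 108/125 ≈ 0.864000
step 6 [6y] bond c/1=3/50: DF=(7331/6250 − 3/50·(0.955900+0.943000+0.894500+0.889400+0.864000))/(1+3/50) = 2123/2500 ≈ 0.849200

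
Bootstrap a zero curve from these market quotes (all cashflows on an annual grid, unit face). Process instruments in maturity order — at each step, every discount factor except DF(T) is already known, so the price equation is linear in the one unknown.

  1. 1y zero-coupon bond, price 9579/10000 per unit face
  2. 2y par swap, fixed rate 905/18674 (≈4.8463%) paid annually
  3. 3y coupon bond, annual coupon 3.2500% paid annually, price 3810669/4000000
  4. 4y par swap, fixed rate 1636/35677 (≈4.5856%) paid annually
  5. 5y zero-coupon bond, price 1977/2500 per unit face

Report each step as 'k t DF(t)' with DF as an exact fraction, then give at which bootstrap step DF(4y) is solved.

step 1 [1y] zero: DF = P = 9579/10000 ≈ 0.957900
step 2 [2y] swap r/1=905/18674: DF=(1 − 905/18674·(0.957900))/(1+905/18674) = 1819/2000 ≈ 0.909500
step 3 [3y] bond c/1=13/400: DF=(3810669/4000000 − 13/400·(0.957900+0.909500))/(1+13/400) = 8639/10000 ≈ 0.863900
step 4 [4y] swap r/1=1636/35677: DF=(1 − 1636/35677·(0.957900+0.909500+0.863900))/(1+1636/35677) = 2091/2500 ≈ 0.836400
step 5 [5y] zero: DF = P = 1977/2500 ≈ 0.790800

1 1 9579/10000
2 2 1819/2000
3 3 8639/10000
4 4 2091/2500
5 5 1977/2500
DF(4y) is solved at step 4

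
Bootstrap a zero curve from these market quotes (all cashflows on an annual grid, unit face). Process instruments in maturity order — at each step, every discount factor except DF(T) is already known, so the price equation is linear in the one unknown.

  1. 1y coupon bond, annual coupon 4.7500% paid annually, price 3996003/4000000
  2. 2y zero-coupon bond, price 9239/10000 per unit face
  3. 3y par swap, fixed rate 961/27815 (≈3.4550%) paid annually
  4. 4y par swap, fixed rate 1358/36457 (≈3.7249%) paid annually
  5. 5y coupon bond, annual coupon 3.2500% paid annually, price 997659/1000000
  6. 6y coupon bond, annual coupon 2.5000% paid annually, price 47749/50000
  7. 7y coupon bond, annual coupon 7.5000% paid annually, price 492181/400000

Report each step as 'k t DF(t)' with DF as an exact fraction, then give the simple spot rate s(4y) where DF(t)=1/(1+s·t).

1 1 9537/10000
2 2 9239/10000
3 3 9039/10000
4 4 4321/5000
5 5 1703/2000
6 6 411/500
7 7 1547/2000
s(4y) = (1/(4321/5000) − 1)/(4) = 679/17284 ≈ 3.9285%

step 1 [1y] bond c/1=19/400: DF=(3996003/4000000 − 19/400·(0))/(1+19/400) = 9537/10000 ≈ 0.953700
step 2 [2y] zero: DF = P = 9239/10000 ≈ 0.923900
step 3 [3y] swap r/1=961/27815: DF=(1 − 961/27815·(0.953700+0.923900))/(1+961/27815) = 9039/10000 ≈ 0.903900
step 4 [4y] swap r/1=1358/36457: DF=(1 − 1358/36457·(0.953700+0.923900+0.903900))/(1+1358/36457) = 4321/5000 ≈ 0.864200
step 5 [5y] bond c/1=13/400: DF=(997659/1000000 − 13/400·(0.953700+0.923900+0.903900+0.864200))/(1+13/400) = 1703/2000 ≈ 0.851500
step 6 [6y] bond c/1=1/40: DF=(47749/50000 − 1/40·(0.953700+0.923900+0.903900+0.864200+0.851500))/(1+1/40) = 411/500 ≈ 0.822000
step 7 [7y] bond c/1=3/40: DF=(492181/400000 − 3/40·(0.953700+0.923900+0.903900+0.864200+0.851500+0.822000))/(1+3/40) = 1547/2000 ≈ 0.773500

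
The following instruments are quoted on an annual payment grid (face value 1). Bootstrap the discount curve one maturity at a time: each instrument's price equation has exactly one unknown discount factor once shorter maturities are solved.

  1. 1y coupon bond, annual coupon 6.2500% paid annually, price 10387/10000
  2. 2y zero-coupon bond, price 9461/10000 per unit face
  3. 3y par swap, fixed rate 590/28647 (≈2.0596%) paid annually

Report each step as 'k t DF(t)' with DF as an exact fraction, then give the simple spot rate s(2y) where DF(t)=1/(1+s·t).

step 1 [1y] bond c/1=1/16: DF=(10387/10000 − 1/16·(0))/(1+1/16) = 611/625 ≈ 0.977600
step 2 [2y] zero: DF = P = 9461/10000 ≈ 0.946100
step 3 [3y] swap r/1=590/28647: DF=(1 − 590/28647·(0.977600+0.946100))/(1+590/28647) = 941/1000 ≈ 0.941000

1 1 611/625
2 2 9461/10000
3 3 941/1000
s(2y) = (1/(9461/10000) − 1)/(2) = 539/18922 ≈ 2.8485%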